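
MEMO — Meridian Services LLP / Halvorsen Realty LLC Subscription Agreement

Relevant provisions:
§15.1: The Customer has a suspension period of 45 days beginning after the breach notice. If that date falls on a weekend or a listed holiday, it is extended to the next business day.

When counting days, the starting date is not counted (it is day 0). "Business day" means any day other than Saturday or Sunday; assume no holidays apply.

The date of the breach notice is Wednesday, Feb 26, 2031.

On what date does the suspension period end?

Apr 14, 2031

Adding 45 calendar days to Feb 26, 2031 gives Apr 12, 2031, which is the last day of the suspension period. That falls on a Saturday, so it rolls to the next business day, Monday, Apr 14, 2031.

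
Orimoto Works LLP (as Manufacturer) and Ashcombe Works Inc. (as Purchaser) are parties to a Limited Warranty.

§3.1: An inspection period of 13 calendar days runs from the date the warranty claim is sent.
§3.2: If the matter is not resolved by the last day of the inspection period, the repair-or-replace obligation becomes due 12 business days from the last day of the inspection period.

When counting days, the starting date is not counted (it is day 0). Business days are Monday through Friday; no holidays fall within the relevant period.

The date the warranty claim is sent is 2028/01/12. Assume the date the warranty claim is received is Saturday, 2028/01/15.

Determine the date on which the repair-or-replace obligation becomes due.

2028/02/10

Adding 13 calendar days to 2028/01/12 gives 2028/01/25, which is the last day of the inspection period.
The date on which the repair-or-replace obligation becomes due: counting 12 business days from Tuesday, 2028/01/25 (Jan 26, Jan 27, Jan 28, Jan 31, …, Feb 8, Feb 9, Feb 10, skipping weekends) reaches Thursday, 2028/02/10.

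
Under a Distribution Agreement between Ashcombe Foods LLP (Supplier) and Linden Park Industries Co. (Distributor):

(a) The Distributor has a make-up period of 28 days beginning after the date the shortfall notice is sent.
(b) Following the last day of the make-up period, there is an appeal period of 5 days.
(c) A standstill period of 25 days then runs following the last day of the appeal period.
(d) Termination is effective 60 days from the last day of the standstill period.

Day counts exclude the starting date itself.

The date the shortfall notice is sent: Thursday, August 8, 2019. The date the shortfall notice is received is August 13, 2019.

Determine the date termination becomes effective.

The last day of the make-up period: 28 calendar days after August 8, 2019 is September 5, 2019.
The last day of the appeal period: 5 calendar days after September 5, 2019 is September 10, 2019.
The last day of the standstill period: September 10, 2019 + 25 days = October 5, 2019.
Adding 60 calendar days to October 5, 2019 gives December 4, 2019, which is the date termination becomes effective.

December 4, 2019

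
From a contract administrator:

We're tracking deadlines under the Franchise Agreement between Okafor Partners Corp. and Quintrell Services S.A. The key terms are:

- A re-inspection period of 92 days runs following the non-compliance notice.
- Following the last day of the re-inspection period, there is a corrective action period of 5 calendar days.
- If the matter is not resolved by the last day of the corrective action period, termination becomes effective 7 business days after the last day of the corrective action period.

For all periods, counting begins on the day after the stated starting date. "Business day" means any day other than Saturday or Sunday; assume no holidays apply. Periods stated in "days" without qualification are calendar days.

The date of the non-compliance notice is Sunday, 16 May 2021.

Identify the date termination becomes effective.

The last day of the re-inspection period: 92 calendar days after 16 May 2021 is 16 August 2021.
Adding 5 calendar days to 16 August 2021 gives 21 August 2021, which is the last day of the corrective action period.
The date termination becomes effective: 7 business days after Saturday, 21 August 2021, skipping weekends — Aug 23, Aug 24, Aug 25, Aug 26, Aug 27, Aug 30, Aug 31 — lands on Tuesday, 31 August 2021.

31 August 2021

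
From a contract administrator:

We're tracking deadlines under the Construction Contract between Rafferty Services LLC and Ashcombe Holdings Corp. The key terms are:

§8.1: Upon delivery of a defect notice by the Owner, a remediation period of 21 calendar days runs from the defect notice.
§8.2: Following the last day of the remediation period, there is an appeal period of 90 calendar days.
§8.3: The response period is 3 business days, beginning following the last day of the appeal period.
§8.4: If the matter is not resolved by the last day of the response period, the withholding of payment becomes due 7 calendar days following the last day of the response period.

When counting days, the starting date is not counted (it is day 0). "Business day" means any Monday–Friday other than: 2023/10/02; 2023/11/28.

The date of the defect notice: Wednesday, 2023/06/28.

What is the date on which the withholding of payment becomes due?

2023/10/27

Adding 21 calendar days to 2023/06/28 gives 2023/07/19, which is the last day of the remediation period.
Adding 90 calendar days to 2023/07/19 gives 2023/10/17, which is the last day of the appeal period.
The last day of the response period: counting 3 business days from Tuesday, 2023/10/17 (Oct 18, Oct 19, Oct 20, skipping weekends) reaches Friday, 2023/10/20.
Adding 7 calendar days to 2023/10/20 gives 2023/10/27, which is the date on which the withholding of payment becomes due.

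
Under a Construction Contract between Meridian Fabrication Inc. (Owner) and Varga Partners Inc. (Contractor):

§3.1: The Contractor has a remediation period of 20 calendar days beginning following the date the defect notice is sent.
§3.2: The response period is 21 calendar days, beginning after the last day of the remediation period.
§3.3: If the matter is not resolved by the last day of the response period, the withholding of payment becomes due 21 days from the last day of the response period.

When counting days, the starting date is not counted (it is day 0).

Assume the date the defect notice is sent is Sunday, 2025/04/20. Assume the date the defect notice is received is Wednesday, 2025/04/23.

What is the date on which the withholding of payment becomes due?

Adding 20 calendar days to 2025/04/20 gives 2025/05/10, which is the last day of the remediation period.
The last day of the response period: 2025/05/10 + 21 days = 2025/05/31.
The date on which the withholding of payment becomes due: 2025/05/31 + 21 days = 2025/06/21.

2025/06/21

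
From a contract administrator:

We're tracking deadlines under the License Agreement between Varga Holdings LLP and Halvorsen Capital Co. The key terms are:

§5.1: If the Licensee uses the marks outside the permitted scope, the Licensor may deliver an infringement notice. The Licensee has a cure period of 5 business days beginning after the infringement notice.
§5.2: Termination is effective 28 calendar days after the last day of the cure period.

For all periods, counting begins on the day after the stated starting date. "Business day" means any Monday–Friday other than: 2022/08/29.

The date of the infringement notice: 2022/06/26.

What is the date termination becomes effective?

2022/07/29

The last day of the cure period: 5 business days after Sunday, 2022/06/26, skipping weekends — Jun 27, Jun 28, Jun 29, Jun 30, Jul 1 — lands on Friday, 2022/07/01.
The date termination becomes effective: 2022/07/01 + 28 days = 2022/07/29.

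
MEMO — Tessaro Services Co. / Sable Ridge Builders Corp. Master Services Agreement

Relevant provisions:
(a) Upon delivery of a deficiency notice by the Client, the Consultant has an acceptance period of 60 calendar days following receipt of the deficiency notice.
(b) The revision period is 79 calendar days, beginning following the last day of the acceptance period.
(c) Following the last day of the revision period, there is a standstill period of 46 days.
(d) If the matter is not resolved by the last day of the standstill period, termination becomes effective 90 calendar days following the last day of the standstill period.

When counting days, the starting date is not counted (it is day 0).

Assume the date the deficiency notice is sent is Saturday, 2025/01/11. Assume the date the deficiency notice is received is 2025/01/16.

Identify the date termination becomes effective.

2025/10/18

The last day of the acceptance period: 60 calendar days after 2025/01/16 is 2025/03/17.
The last day of the revision period: 79 calendar days after 2025/03/17 is 2025/06/04.
Adding 46 calendar days to 2025/06/04 gives 2025/07/20, which is the last day of the standstill period.
The date termination becomes effective: 2025/07/20 + 90 days = 2025/10/18.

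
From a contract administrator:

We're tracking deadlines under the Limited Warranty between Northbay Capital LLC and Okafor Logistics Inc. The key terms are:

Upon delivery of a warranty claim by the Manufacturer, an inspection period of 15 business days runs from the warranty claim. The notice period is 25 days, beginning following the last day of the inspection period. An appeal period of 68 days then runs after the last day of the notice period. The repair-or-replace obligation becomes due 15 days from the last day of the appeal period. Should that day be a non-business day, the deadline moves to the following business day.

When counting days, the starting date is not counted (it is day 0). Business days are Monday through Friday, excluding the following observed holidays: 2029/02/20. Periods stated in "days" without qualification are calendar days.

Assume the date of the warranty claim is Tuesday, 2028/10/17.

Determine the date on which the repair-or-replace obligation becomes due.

The last day of the inspection period: counting 15 business days from Tuesday, 2028/10/17 (Oct 18, Oct 19, Oct 20, Oct 23, …, Nov 3, Nov 6, Nov 7, skipping weekends) reaches Tuesday, 2028/11/07.
Adding 25 calendar days to 2028/11/07 gives 2028/12/02, which is the last day of the notice period.
Adding 68 calendar days to 2028/12/02 gives 2029/02/08, which is the last day of the appeal period.
The date on which the repair-or-replace obligation becomes due: 2029/02/08 + 15 days = 2029/02/23. 2029/02/23 is a Friday and is not a listed holiday, so no roll-forward applies.

2029/02/23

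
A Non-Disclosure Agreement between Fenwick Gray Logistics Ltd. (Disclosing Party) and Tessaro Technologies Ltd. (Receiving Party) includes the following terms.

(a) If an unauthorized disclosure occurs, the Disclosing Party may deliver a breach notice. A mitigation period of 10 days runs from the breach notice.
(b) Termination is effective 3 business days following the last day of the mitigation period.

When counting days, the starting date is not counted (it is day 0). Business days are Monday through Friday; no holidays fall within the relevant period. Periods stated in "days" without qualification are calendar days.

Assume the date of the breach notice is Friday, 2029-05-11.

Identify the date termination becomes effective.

2029-05-24

The last day of the mitigation period: 10 calendar days after 2029-05-11 is 2029-05-21.
From Monday, 2029-05-21, 3 business days (May 22, May 23, May 24, skipping weekends) brings us to Thursday, 2029-05-24, which is the date termination becomes effective.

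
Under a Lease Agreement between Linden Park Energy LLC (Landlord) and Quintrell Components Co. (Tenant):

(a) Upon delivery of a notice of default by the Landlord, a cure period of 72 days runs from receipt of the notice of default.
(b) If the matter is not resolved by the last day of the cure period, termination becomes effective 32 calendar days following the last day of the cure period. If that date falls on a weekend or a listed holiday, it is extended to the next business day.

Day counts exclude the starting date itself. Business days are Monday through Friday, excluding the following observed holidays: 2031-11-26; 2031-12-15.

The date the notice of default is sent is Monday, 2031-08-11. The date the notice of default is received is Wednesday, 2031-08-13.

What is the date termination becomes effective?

The last day of the cure period: 2031-08-13 + 72 days = 2031-10-24.
The date termination becomes effective: 2031-10-24 + 32 days = 2031-11-25. 2031-11-25 is a Tuesday and is not a listed holiday, so no roll-forward applies.

2031-11-25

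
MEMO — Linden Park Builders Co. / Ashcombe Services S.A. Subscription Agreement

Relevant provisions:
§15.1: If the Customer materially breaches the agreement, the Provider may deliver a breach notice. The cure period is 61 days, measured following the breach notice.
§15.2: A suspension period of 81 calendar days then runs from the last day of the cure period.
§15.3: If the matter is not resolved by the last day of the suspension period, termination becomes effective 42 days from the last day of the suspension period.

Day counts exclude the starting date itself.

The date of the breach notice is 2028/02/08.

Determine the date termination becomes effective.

The last day of the cure period: 61 calendar days after 2028/02/08 is 2028/04/09.
The last day of the suspension period: 81 calendar days after 2028/04/09 is 2028/06/29.
The date termination becomes effective: 42 calendar days after 2028/06/29 is 2028/08/10.

2028/08/10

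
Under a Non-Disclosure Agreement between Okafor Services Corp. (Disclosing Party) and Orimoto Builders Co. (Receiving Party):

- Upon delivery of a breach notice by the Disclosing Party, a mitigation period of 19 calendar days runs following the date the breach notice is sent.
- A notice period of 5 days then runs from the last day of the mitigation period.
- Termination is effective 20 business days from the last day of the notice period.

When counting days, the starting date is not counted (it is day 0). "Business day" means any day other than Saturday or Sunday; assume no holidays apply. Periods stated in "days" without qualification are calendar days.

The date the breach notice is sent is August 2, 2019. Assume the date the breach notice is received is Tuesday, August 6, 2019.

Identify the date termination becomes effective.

The last day of the mitigation period: 19 calendar days after August 2, 2019 is August 21, 2019.
The last day of the notice period: 5 calendar days after August 21, 2019 is August 26, 2019.
The date termination becomes effective: 20 business days after Monday, August 26, 2019, skipping weekends — Aug 27, Aug 28, Aug 29, Aug 30, …, Sep 19, Sep 20, Sep 23 — lands on Monday, September 23, 2019.

September 23, 2019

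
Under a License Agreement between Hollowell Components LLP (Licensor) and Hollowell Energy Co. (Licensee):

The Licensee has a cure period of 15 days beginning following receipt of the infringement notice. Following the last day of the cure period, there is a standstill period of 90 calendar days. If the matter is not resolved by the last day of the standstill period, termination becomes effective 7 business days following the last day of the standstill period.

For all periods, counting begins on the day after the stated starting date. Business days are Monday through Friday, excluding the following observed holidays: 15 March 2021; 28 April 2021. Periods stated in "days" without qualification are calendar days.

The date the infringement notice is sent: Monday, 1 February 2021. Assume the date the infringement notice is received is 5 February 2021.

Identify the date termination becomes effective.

The last day of the cure period: 15 calendar days after 5 February 2021 is 20 February 2021.
Adding 90 calendar days to 20 February 2021 gives 21 May 2021, which is the last day of the standstill period.
The date termination becomes effective: 7 business days after Friday, 21 May 2021, skipping weekends — May 24, May 25, May 26, May 27, May 28, May 31, Jun 1 — lands on Tuesday, 1 June 2021.

1 June 2021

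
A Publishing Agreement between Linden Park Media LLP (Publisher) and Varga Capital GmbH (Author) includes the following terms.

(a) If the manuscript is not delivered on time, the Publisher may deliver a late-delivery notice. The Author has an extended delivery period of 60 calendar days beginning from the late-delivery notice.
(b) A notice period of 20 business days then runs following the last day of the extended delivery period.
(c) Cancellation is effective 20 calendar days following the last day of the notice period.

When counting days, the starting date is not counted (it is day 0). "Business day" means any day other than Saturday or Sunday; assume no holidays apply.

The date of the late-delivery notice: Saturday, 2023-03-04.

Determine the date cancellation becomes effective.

The last day of the extended delivery period: 60 calendar days after 2023-03-04 is 2023-05-03.
The last day of the notice period: counting 20 business days from Wednesday, 2023-05-03 (May 4, May 5, May 8, May 9, …, May 29, May 30, May 31, skipping weekends) reaches Wednesday, 2023-05-31.
The date cancellation becomes effective: 2023-05-31 + 20 days = 2023-06-20.

2023-06-20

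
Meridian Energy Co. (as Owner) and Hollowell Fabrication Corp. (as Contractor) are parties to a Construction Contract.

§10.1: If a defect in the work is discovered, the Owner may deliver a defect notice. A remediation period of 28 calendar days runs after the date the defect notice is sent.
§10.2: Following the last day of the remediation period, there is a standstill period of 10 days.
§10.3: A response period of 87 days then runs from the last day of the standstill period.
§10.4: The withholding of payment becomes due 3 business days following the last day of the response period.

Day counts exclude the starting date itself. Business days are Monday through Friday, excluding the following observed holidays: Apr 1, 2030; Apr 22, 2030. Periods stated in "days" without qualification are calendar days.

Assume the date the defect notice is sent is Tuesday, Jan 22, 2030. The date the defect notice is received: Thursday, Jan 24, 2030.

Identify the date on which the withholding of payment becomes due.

The last day of the remediation period: Jan 22, 2030 + 28 days = Feb 19, 2030.
Adding 10 calendar days to Feb 19, 2030 gives Mar 1, 2030, which is the last day of the standstill period.
The last day of the response period: Mar 1, 2030 + 87 days = May 27, 2030.
From Monday, May 27, 2030, 3 business days (May 28, May 29, May 30, skipping weekends) brings us to Thursday, May 30, 2030, which is the date on which the withholding of payment becomes due.

May 30, 2030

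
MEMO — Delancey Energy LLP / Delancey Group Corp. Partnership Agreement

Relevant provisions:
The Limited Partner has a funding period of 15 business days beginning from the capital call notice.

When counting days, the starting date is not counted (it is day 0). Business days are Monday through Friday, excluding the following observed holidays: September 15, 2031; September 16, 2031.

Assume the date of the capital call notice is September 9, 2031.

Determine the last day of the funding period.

The last day of the funding period: 15 business days after Tuesday, September 9, 2031, skipping weekends and the listed holidays on Sep 15, Sep 16 — Sep 10, Sep 11, Sep 12, Sep 17, …, Sep 30, Oct 1, Oct 2 — lands on Thursday, October 2, 2031.

October 2, 2031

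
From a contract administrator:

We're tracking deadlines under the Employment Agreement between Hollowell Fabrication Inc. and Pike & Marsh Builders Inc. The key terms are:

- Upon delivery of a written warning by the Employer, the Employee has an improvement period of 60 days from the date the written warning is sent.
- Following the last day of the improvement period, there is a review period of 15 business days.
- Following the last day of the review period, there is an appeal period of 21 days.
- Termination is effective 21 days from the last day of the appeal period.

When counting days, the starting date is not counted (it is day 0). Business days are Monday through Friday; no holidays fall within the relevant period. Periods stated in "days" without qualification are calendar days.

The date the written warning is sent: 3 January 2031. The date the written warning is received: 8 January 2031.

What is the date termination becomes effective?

The last day of the improvement period: 3 January 2031 + 60 days = 4 March 2031.
The last day of the review period: counting 15 business days from Tuesday, 4 March 2031 (Mar 5, Mar 6, Mar 7, Mar 10, …, Mar 21, Mar 24, Mar 25, skipping weekends) reaches Tuesday, 25 March 2031.
The last day of the appeal period: 25 March 2031 + 21 days = 15 April 2031.
The date termination becomes effective: 15 April 2031 + 21 days = 6 May 2031.

6 May 2031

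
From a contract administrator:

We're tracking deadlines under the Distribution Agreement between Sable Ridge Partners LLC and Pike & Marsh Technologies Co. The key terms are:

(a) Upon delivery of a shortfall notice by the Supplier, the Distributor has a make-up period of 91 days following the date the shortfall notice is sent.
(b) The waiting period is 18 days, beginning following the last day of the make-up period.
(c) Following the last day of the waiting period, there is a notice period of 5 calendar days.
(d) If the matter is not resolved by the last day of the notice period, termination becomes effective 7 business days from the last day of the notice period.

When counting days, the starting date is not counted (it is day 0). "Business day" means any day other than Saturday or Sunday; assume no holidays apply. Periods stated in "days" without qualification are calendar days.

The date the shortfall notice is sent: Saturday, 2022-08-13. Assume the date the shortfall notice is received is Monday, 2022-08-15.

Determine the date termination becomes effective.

2022-12-14

Adding 91 calendar days to 2022-08-13 gives 2022-11-12, which is the last day of the make-up period.
The last day of the waiting period: 2022-11-12 + 18 days = 2022-11-30.
The last day of the notice period: 2022-11-30 + 5 days = 2022-12-05.
The date termination becomes effective: counting 7 business days from Monday, 2022-12-05 (Dec 6, Dec 7, Dec 8, Dec 9, Dec 12, Dec 13, Dec 14, skipping weekends) reaches Wednesday, 2022-12-14.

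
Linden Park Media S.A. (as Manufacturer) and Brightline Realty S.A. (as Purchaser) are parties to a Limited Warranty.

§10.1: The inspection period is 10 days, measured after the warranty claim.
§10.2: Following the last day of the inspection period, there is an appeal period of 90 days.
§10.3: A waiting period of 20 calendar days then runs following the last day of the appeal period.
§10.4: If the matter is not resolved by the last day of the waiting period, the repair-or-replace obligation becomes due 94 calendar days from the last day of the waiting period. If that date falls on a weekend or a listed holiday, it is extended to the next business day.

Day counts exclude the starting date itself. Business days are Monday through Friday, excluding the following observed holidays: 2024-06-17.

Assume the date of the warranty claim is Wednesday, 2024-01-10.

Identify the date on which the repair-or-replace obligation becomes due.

2024-08-12

The last day of the inspection period: 10 calendar days after 2024-01-10 is 2024-01-20.
The last day of the appeal period: 2024-01-20 + 90 days = 2024-04-19.
The last day of the waiting period: 20 calendar days after 2024-04-19 is 2024-05-09.
The date on which the repair-or-replace obligation becomes due: 2024-05-09 + 94 days = 2024-08-11. That falls on a Sunday, so it rolls to the next business day, Monday, 2024-08-12.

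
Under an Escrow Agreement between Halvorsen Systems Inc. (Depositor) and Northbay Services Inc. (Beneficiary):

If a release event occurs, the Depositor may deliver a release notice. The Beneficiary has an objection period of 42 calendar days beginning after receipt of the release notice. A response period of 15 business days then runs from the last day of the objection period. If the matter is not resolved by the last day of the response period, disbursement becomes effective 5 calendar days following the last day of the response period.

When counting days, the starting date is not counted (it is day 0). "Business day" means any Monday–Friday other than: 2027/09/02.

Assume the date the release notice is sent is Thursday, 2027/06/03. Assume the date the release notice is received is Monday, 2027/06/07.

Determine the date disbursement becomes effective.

The last day of the objection period: 42 calendar days after 2027/06/07 is 2027/07/19.
The last day of the response period: 15 business days after Monday, 2027/07/19, skipping weekends — Jul 20, Jul 21, Jul 22, Jul 23, …, Aug 5, Aug 6, Aug 9 — lands on Monday, 2027/08/09.
The date disbursement becomes effective: 2027/08/09 + 5 days = 2027/08/14.

2027/08/14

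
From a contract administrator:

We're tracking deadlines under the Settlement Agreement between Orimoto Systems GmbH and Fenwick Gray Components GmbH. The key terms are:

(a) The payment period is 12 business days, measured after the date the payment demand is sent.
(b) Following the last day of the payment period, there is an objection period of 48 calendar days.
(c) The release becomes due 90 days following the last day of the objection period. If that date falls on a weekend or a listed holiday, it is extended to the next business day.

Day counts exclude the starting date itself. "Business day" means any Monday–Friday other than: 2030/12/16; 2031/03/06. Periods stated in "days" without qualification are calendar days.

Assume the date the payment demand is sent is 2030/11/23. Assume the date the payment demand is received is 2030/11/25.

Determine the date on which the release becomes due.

The last day of the payment period: counting 12 business days from Saturday, 2030/11/23 (Nov 25, Nov 26, Nov 27, Nov 28, …, Dec 6, Dec 9, Dec 10, skipping weekends) reaches Tuesday, 2030/12/10.
Adding 48 calendar days to 2030/12/10 gives 2031/01/27, which is the last day of the objection period.
The date on which the release becomes due: 2031/01/27 + 90 days = 2031/04/27. That falls on a Sunday, so it rolls to the next business day, Monday, 2031/04/28.

2031/04/28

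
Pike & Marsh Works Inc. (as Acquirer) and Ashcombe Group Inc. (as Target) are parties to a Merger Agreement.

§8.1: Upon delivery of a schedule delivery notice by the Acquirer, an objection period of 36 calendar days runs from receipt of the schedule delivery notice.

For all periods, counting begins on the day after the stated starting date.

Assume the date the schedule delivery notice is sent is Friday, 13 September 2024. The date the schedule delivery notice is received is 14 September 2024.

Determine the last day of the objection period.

Adding 36 calendar days to 14 September 2024 gives 20 October 2024, which is the last day of the objection period.

20 October 2024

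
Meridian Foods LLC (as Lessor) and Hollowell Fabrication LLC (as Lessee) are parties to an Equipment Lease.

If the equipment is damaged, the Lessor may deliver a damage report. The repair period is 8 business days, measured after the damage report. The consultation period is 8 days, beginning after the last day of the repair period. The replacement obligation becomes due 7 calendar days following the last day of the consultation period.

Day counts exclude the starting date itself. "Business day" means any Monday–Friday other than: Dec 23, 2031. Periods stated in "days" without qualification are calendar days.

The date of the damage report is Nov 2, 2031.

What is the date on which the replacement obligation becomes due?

Nov 27, 2031

The last day of the repair period: 8 business days after Sunday, Nov 2, 2031, skipping weekends — Nov 3, Nov 4, Nov 5, Nov 6, Nov 7, Nov 10, Nov 11, Nov 12 — lands on Wednesday, Nov 12, 2031.
The last day of the consultation period: 8 calendar days after Nov 12, 2031 is Nov 20, 2031.
The date on which the replacement obligation becomes due: Nov 20, 2031 + 7 days = Nov 27, 2031.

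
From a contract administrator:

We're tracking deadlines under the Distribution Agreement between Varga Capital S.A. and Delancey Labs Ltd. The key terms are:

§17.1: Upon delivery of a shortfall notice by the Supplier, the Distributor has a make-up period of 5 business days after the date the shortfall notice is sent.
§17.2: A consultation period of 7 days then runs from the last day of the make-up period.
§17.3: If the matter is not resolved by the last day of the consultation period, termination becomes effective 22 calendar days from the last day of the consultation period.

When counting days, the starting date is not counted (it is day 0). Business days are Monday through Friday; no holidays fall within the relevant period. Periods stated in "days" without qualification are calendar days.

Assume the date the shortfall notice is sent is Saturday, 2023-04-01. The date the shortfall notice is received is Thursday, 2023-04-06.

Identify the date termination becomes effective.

2023-05-06

The last day of the make-up period: counting 5 business days from Saturday, 2023-04-01 (Apr 3, Apr 4, Apr 5, Apr 6, Apr 7, skipping weekends) reaches Friday, 2023-04-07.
The last day of the consultation period: 2023-04-07 + 7 days = 2023-04-14.
The date termination becomes effective: 2023-04-14 + 22 days = 2023-05-06.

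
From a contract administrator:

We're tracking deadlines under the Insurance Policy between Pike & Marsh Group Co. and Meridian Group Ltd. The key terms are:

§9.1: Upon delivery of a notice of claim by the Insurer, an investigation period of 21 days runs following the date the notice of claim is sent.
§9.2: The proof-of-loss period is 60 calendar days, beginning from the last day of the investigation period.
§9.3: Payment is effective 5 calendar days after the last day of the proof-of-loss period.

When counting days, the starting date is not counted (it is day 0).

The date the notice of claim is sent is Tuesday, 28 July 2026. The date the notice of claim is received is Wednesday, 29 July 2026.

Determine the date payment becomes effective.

22 October 2026

The last day of the investigation period: 28 July 2026 + 21 days = 18 August 2026.
The last day of the proof-of-loss period: 60 calendar days after 18 August 2026 is 17 October 2026.
The date payment becomes effective: 5 calendar days after 17 October 2026 is 22 October 2026.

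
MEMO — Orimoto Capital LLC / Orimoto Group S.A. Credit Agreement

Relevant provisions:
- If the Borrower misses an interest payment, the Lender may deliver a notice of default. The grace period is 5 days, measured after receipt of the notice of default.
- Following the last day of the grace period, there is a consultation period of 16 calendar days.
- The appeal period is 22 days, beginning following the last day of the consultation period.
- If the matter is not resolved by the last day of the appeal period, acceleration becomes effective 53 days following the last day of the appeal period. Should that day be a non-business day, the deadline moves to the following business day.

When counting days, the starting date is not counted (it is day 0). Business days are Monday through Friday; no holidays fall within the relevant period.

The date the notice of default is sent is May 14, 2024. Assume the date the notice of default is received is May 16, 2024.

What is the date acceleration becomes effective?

Aug 20, 2024

The last day of the grace period: May 16, 2024 + 5 days = May 21, 2024.
The last day of the consultation period: 16 calendar days after May 21, 2024 is Jun 6, 2024.
Adding 22 calendar days to Jun 6, 2024 gives Jun 28, 2024, which is the last day of the appeal period.
Adding 53 calendar days to Jun 28, 2024 gives Aug 20, 2024, which is the date acceleration becomes effective. Aug 20, 2024 is a Tuesday, so no roll-forward applies.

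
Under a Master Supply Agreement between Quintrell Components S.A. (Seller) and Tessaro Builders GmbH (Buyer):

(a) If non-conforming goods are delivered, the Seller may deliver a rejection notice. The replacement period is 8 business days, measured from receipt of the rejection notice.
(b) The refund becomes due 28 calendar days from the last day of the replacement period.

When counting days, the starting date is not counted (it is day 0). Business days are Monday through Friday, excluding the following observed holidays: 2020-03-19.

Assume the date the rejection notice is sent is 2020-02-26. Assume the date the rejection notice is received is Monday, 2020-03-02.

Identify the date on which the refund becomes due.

The last day of the replacement period: 8 business days after Monday, 2020-03-02, skipping weekends — Mar 3, Mar 4, Mar 5, Mar 6, Mar 9, Mar 10, Mar 11, Mar 12 — lands on Thursday, 2020-03-12.
The date on which the refund becomes due: 2020-03-12 + 28 days = 2020-04-09.

2020-04-09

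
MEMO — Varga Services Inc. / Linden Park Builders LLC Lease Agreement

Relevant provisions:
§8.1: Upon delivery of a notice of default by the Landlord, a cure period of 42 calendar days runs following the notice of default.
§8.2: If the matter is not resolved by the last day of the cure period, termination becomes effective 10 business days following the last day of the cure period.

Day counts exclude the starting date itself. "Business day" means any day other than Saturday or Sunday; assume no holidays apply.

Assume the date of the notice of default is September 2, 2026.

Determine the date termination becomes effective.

October 28, 2026

The last day of the cure period: September 2, 2026 + 42 days = October 14, 2026.
From Wednesday, October 14, 2026, 10 business days (Oct 15, Oct 16, Oct 19, Oct 20, Oct 21, Oct 22, Oct 23, Oct 26, Oct 27, Oct 28, skipping weekends) brings us to Wednesday, October 28, 2026, which is the date termination becomes effective.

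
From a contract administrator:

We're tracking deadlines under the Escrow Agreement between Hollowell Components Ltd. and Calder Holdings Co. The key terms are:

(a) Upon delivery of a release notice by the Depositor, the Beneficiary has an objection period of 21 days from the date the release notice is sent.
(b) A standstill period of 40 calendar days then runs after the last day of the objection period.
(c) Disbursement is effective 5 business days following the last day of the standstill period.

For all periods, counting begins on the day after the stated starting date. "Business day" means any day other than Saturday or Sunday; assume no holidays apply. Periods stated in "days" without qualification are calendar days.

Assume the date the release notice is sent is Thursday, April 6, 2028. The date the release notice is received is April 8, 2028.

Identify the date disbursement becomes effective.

June 13, 2028

The last day of the objection period: April 6, 2028 + 21 days = April 27, 2028.
The last day of the standstill period: April 27, 2028 + 40 days = June 6, 2028.
From Tuesday, June 6, 2028, 5 business days (Jun 7, Jun 8, Jun 9, Jun 12, Jun 13, skipping weekends) brings us to Tuesday, June 13, 2028, which is the date disbursement becomes effective.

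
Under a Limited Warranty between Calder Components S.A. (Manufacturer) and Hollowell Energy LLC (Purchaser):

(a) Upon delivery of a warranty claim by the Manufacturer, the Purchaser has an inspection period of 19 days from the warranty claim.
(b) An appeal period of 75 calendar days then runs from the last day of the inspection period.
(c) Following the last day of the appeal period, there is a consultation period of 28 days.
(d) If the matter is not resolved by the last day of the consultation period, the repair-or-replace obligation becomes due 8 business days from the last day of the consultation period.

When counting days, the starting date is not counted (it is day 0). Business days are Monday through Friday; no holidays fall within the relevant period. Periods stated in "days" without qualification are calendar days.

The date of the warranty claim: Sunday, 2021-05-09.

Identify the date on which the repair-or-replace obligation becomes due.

The last day of the inspection period: 19 calendar days after 2021-05-09 is 2021-05-28.
The last day of the appeal period: 75 calendar days after 2021-05-28 is 2021-08-11.
The last day of the consultation period: 2021-08-11 + 28 days = 2021-09-08.
From Wednesday, 2021-09-08, 8 business days (Sep 9, Sep 10, Sep 13, Sep 14, Sep 15, Sep 16, Sep 17, Sep 20, skipping weekends) brings us to Monday, 2021-09-20, which is the date on which the repair-or-replace obligation becomes due.

2021-09-20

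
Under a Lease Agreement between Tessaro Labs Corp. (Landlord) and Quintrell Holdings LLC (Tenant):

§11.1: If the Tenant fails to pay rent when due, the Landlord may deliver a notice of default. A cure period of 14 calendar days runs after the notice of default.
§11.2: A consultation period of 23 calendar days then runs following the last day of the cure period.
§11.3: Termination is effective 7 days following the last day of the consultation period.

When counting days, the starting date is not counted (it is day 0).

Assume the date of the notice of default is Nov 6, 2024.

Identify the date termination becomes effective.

Dec 20, 2024

Adding 14 calendar days to Nov 6, 2024 gives Nov 20, 2024, which is the last day of the cure period.
The last day of the consultation period: 23 calendar days after Nov 20, 2024 is Dec 13, 2024.
The date termination becomes effective: Dec 13, 2024 + 7 days = Dec 20, 2024.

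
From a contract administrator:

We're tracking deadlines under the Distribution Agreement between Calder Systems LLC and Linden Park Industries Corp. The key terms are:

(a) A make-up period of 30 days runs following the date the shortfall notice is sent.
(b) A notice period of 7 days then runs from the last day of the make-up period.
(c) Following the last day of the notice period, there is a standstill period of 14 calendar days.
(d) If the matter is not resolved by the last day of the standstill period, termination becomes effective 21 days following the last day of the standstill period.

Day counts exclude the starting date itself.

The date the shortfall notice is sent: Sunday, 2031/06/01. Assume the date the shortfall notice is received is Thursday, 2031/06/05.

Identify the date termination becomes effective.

The last day of the make-up period: 30 calendar days after 2031/06/01 is 2031/07/01.
Adding 7 calendar days to 2031/07/01 gives 2031/07/08, which is the last day of the notice period.
The last day of the standstill period: 14 calendar days after 2031/07/08 is 2031/07/22.
The date termination becomes effective: 2031/07/22 + 21 days = 2031/08/12.

2031/08/12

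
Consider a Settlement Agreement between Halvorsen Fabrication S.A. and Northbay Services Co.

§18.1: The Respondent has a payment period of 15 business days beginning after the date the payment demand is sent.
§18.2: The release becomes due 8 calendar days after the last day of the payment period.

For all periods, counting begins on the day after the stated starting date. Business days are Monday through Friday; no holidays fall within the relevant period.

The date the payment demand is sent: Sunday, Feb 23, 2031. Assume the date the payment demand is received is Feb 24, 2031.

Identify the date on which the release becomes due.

Mar 22, 2031

From Sunday, Feb 23, 2031, 15 business days (Feb 24, Feb 25, Feb 26, Feb 27, …, Mar 12, Mar 13, Mar 14, skipping weekends) brings us to Friday, Mar 14, 2031, which is the last day of the payment period.
Adding 8 calendar days to Mar 14, 2031 gives Mar 22, 2031, which is the date on which the release becomes due.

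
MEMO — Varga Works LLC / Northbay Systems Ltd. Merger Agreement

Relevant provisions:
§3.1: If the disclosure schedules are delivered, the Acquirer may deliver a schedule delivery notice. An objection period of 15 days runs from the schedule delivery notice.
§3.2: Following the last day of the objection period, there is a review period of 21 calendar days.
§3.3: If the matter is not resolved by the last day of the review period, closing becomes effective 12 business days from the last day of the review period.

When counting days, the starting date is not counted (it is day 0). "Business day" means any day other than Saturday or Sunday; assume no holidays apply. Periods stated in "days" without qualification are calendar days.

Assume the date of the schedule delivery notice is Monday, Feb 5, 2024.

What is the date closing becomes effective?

Adding 15 calendar days to Feb 5, 2024 gives Feb 20, 2024, which is the last day of the objection period.
The last day of the review period: 21 calendar days after Feb 20, 2024 is Mar 12, 2024.
The date closing becomes effective: 12 business days after Tuesday, Mar 12, 2024, skipping weekends — Mar 13, Mar 14, Mar 15, Mar 18, …, Mar 26, Mar 27, Mar 28 — lands on Thursday, Mar 28, 2024.

Mar 28, 2024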